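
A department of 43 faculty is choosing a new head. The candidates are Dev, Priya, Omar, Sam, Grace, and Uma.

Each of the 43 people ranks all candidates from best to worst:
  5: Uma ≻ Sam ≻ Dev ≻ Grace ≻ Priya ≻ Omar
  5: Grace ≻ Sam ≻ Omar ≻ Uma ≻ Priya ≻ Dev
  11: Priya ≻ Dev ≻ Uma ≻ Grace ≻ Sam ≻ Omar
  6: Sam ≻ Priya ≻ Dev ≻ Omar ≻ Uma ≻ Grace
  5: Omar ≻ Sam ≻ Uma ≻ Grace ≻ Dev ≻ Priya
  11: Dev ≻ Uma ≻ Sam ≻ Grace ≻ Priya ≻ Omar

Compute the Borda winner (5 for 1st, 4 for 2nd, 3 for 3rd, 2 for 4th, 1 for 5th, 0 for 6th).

Dev

Dev: 5×3 + 5×0 + 11×4 + 6×3 + 5×1 + 11×5 = 137
Priya: 5×1 + 5×1 + 11×5 + 6×4 + 5×0 + 11×1 = 100
Omar: 5×0 + 5×3 + 11×0 + 6×2 + 5×5 + 11×0 = 52
Sam: 5×4 + 5×4 + 11×1 + 6×5 + 5×4 + 11×3 = 134
Grace: 5×2 + 5×5 + 11×2 + 6×0 + 5×2 + 11×2 = 89
Uma: 5×5 + 5×2 + 11×3 + 6×1 + 5×3 + 11×4 = 133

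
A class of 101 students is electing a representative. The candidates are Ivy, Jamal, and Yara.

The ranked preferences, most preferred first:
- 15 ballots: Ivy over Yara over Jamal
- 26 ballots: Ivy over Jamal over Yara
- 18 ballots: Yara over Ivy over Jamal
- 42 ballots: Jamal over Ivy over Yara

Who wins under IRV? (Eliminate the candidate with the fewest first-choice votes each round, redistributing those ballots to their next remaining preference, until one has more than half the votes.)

Ivy

Round 1: Ivy 41, Jamal 42, Yara 18. Yara eliminated.
Round 2: Ivy 59, Jamal 42. Ivy has a majority (≥51).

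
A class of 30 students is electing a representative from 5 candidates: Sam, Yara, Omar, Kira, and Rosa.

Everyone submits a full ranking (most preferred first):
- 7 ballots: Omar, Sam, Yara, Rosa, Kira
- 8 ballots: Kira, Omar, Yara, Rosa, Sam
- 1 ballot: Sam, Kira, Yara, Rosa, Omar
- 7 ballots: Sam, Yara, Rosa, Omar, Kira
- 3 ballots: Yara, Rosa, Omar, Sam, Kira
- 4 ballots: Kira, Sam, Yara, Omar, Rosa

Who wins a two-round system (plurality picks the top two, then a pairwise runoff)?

Round 1 first-place votes: Sam 8, Yara 3, Omar 7, Kira 12, Rosa 0. Kira and Sam advance.
Runoff: Kira is ranked above Sam on 12 ballots, Sam above Kira on 18.

Sam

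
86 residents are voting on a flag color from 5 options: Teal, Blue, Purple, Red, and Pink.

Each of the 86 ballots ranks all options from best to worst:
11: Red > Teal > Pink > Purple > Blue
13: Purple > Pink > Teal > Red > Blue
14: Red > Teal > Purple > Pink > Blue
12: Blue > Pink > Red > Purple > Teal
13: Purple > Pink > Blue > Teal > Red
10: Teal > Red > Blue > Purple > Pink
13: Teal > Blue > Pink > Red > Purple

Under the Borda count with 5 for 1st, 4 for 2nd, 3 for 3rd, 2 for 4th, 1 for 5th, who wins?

Teal: 11×4 + 13×3 + 14×4 + 12×1 + 13×2 + 10×5 + 13×5 = 292
Blue: 11×1 + 13×1 + 14×1 + 12×5 + 13×3 + 10×3 + 13×4 = 219
Purple: 11×2 + 13×5 + 14×3 + 12×2 + 13×5 + 10×2 + 13×1 = 251
Red: 11×5 + 13×2 + 14×5 + 12×3 + 13×1 + 10×4 + 13×2 = 266
Pink: 11×3 + 13×4 + 14×2 + 12×4 + 13×4 + 10×1 + 13×3 = 262

Teal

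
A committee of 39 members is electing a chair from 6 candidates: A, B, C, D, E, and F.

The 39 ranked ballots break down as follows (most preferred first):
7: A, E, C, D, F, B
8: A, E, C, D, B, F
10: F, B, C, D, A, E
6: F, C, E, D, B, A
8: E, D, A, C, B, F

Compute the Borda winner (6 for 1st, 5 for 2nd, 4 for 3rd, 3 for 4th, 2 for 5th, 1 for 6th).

A: 7×6 + 8×6 + 10×2 + 6×1 + 8×4 = 148
B: 7×1 + 8×2 + 10×5 + 6×2 + 8×2 = 101
C: 7×4 + 8×4 + 10×4 + 6×5 + 8×3 = 154
D: 7×3 + 8×3 + 10×3 + 6×3 + 8×5 = 133
E: 7×5 + 8×5 + 10×1 + 6×4 + 8×6 = 157
F: 7×2 + 8×1 + 10×6 + 6×6 + 8×1 = 126

E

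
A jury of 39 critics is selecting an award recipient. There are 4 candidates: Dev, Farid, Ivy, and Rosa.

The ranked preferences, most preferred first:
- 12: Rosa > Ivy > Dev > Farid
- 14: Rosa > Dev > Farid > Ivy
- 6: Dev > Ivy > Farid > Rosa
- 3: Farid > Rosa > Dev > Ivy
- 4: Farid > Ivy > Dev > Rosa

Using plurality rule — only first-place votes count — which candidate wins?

First-place votes: Dev 6, Farid 7, Ivy 0, Rosa 26.

Rosa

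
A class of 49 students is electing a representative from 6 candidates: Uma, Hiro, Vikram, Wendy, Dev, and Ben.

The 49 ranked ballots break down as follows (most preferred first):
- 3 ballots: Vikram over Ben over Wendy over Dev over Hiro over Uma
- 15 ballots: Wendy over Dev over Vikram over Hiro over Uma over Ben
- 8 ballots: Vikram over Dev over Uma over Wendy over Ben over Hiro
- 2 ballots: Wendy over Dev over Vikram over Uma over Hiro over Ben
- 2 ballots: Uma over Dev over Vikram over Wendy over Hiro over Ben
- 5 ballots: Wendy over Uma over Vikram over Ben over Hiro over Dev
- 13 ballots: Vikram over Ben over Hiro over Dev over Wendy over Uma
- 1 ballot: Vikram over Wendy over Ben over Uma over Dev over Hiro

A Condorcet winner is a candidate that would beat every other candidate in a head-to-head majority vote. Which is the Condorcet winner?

Vikram

Vikram vs Uma: 42–7
Vikram vs Hiro: 49–0
Vikram vs Wendy: 27–22
Vikram vs Dev: 30–19
Vikram vs Ben: 49–0
Vikram beats every other candidate.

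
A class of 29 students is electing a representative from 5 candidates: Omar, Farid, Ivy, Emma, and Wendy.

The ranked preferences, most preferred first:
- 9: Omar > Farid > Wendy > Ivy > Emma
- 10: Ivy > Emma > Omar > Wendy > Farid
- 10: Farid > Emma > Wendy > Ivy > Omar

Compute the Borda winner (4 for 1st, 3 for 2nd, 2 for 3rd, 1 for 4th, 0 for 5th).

Omar: 9×4 + 10×2 + 10×0 = 56
Farid: 9×3 + 10×0 + 10×4 = 67
Ivy: 9×1 + 10×4 + 10×1 = 59
Emma: 9×0 + 10×3 + 10×3 = 60
Wendy: 9×2 + 10×1 + 10×2 = 48

Farid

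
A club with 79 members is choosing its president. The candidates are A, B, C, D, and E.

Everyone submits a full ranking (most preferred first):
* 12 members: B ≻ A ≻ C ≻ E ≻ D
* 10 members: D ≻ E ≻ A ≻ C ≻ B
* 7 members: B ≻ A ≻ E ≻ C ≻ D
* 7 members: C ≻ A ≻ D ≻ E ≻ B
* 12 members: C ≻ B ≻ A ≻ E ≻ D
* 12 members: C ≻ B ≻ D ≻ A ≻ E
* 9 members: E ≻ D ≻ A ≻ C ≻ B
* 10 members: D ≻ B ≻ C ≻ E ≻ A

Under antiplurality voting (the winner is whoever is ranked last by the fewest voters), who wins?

Last-place votes: A 10, B 26, C 0, D 31, E 12.

C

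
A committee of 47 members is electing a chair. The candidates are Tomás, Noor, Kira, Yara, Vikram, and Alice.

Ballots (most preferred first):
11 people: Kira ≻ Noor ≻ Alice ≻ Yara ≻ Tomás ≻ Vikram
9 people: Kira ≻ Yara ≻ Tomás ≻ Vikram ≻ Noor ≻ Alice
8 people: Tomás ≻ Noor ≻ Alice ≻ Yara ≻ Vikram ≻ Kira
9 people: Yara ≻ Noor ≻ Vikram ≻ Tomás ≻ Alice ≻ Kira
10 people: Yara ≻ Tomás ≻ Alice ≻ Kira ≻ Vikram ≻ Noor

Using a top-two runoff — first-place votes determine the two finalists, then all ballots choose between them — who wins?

Yara

Round 1 first-place votes: Tomás 8, Noor 0, Kira 20, Yara 19, Vikram 0, Alice 0. Kira and Yara advance.
Runoff: Kira is ranked above Yara on 20 ballots, Yara above Kira on 27.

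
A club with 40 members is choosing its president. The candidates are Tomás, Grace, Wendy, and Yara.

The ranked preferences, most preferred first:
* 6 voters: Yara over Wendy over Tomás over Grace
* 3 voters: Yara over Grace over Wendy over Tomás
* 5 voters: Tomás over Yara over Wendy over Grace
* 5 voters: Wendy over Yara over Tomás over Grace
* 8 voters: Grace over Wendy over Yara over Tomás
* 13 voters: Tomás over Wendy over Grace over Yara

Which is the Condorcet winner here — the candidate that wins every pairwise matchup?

Wendy

Wendy vs Tomás: 22–18
Wendy vs Grace: 29–11
Wendy vs Yara: 26–14
Wendy beats every other candidate.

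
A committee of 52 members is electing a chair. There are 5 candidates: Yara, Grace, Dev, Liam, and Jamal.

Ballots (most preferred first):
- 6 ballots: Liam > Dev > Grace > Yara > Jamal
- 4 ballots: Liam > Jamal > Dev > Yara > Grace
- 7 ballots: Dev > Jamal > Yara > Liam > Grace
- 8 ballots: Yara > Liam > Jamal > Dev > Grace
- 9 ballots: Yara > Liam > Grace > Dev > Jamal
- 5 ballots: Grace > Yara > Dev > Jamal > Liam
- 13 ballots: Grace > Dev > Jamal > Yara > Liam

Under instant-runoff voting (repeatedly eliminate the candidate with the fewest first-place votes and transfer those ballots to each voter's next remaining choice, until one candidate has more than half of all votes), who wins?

Round 1: Yara 17, Grace 18, Dev 7, Liam 10, Jamal 0. Jamal eliminated.
Round 2: Yara 17, Grace 18, Dev 7, Liam 10. Dev eliminated.
Round 3: Yara 24, Grace 18, Liam 10. Liam eliminated.
Round 4: Yara 28, Grace 24. Yara has a majority (≥27).

Yara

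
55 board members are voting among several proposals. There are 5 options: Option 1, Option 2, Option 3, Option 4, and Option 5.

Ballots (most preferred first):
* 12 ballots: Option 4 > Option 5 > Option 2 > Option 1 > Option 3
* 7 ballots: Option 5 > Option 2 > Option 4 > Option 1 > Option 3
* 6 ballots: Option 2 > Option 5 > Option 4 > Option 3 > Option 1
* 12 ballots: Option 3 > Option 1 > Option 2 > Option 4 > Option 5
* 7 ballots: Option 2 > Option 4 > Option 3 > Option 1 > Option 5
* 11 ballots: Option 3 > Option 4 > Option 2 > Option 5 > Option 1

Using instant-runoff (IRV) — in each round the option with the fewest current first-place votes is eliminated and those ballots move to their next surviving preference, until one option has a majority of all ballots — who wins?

Round 1: Option 1 0, Option 2 13, Option 3 23, Option 4 12, Option 5 7. Option 1 eliminated.
Round 2: Option 2 13, Option 3 23, Option 4 12, Option 5 7. Option 5 eliminated.
Round 3: Option 2 20, Option 3 23, Option 4 12. Option 4 eliminated.
Round 4: Option 2 32, Option 3 23. Option 2 has a majority (≥28).

Option 2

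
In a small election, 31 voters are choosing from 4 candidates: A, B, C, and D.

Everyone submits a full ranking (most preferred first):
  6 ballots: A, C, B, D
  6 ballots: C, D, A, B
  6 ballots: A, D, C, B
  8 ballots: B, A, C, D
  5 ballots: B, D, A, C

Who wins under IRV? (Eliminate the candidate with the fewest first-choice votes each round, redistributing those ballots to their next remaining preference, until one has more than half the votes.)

Round 1: A 12, B 13, C 6, D 0. D eliminated.
Round 2: A 12, B 13, C 6. C eliminated.
Round 3: A 18, B 13. A has a majority (≥16).

A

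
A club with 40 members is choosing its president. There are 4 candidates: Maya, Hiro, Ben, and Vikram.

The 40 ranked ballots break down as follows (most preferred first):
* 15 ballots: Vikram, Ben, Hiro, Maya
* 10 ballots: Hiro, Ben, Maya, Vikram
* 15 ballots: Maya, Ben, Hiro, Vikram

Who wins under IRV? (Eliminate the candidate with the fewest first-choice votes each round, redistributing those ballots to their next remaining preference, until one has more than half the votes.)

Round 1: Maya 15, Hiro 10, Ben 0, Vikram 15. Ben eliminated.
Round 2: Maya 15, Hiro 10, Vikram 15. Hiro eliminated.
Round 3: Maya 25, Vikram 15. Maya has a majority (≥21).

Maya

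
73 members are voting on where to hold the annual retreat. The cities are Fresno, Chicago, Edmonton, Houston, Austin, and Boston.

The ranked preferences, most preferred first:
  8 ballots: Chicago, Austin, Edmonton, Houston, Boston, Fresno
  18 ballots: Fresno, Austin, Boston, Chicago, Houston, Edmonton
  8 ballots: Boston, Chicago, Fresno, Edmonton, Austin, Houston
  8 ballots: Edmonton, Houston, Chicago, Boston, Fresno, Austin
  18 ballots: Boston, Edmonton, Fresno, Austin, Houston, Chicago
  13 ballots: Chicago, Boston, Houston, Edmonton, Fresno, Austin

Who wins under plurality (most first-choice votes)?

First-place votes: Fresno 18, Chicago 21, Edmonton 8, Houston 0, Austin 0, Boston 26.

Boston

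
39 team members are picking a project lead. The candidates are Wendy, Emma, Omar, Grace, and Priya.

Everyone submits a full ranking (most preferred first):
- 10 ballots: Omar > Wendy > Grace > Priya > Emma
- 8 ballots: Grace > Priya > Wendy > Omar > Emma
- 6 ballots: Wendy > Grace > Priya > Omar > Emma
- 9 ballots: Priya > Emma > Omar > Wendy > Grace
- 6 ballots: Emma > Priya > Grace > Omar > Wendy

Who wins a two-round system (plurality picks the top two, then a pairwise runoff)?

Priya

Round 1 first-place votes: Wendy 6, Emma 6, Omar 10, Grace 8, Priya 9. Omar and Priya advance.
Runoff: Omar is ranked above Priya on 10 ballots, Priya above Omar on 29.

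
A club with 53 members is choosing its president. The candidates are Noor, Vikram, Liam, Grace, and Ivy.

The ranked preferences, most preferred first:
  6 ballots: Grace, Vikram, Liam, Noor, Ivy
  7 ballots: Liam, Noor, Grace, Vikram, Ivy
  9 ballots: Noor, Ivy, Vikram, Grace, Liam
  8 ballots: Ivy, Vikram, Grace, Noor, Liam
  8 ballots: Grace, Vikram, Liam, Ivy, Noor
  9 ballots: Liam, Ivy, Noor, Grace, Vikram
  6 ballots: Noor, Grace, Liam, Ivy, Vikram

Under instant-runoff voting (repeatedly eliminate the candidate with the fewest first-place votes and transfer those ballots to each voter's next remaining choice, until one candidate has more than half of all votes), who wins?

Grace

Round 1: Noor 15, Vikram 0, Liam 16, Grace 14, Ivy 8. Vikram eliminated.
Round 2: Noor 15, Liam 16, Grace 14, Ivy 8. Ivy eliminated.
Round 3: Noor 15, Liam 16, Grace 22. Noor eliminated.
Round 4: Liam 16, Grace 37. Grace has a majority (≥27).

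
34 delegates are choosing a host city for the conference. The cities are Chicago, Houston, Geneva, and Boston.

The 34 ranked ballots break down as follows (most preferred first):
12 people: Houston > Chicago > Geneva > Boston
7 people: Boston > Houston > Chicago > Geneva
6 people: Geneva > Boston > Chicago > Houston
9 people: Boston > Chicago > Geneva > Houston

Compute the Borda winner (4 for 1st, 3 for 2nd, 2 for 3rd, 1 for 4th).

Chicago: 12×3 + 7×2 + 6×2 + 9×3 = 89
Houston: 12×4 + 7×3 + 6×1 + 9×1 = 84
Geneva: 12×2 + 7×1 + 6×4 + 9×2 = 73
Boston: 12×1 + 7×4 + 6×3 + 9×4 = 94

Boston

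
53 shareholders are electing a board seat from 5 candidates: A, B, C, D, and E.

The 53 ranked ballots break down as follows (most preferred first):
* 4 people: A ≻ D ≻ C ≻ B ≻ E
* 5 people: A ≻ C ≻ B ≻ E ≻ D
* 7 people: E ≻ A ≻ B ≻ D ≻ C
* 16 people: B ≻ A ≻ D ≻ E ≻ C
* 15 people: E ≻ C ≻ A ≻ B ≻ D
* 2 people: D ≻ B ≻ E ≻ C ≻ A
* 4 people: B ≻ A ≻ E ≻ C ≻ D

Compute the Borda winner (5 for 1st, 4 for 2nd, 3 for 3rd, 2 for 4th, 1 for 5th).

A

A: 4×5 + 5×5 + 7×4 + 16×4 + 15×3 + 2×1 + 4×4 = 200
B: 4×2 + 5×3 + 7×3 + 16×5 + 15×2 + 2×4 + 4×5 = 182
C: 4×3 + 5×4 + 7×1 + 16×1 + 15×4 + 2×2 + 4×2 = 127
D: 4×4 + 5×1 + 7×2 + 16×3 + 15×1 + 2×5 + 4×1 = 112
E: 4×1 + 5×2 + 7×5 + 16×2 + 15×5 + 2×3 + 4×3 = 174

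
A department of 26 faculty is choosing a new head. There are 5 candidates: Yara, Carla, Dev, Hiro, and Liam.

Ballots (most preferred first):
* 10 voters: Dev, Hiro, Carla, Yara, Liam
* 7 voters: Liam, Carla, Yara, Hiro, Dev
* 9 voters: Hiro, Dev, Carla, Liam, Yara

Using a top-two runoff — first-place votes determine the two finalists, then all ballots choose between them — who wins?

Round 1 first-place votes: Yara 0, Carla 0, Dev 10, Hiro 9, Liam 7. Dev and Hiro advance.
Runoff: Dev is ranked above Hiro on 10 ballots, Hiro above Dev on 16.

Hiro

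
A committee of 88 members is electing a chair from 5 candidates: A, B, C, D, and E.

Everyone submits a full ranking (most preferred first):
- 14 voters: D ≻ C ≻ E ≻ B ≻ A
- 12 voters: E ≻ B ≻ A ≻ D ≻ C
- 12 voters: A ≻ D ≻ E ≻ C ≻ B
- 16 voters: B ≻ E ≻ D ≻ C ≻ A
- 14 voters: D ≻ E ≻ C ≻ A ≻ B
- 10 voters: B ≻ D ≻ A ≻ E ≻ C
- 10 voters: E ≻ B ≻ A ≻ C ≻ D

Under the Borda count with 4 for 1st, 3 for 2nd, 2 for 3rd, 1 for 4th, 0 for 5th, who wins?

E

A: 14×0 + 12×2 + 12×4 + 16×0 + 14×1 + 10×2 + 10×2 = 126
B: 14×1 + 12×3 + 12×0 + 16×4 + 14×0 + 10×4 + 10×3 = 184
C: 14×3 + 12×0 + 12×1 + 16×1 + 14×2 + 10×0 + 10×1 = 108
D: 14×4 + 12×1 + 12×3 + 16×2 + 14×4 + 10×3 + 10×0 = 222
E: 14×2 + 12×4 + 12×2 + 16×3 + 14×3 + 10×1 + 10×4 = 240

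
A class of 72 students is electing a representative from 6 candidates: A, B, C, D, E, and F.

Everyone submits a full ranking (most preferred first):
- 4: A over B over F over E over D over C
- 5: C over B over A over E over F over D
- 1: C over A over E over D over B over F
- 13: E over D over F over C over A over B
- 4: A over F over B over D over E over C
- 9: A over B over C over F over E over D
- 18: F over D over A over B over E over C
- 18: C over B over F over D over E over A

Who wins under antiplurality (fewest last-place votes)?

Last-place votes: A 18, B 13, C 26, D 14, E 0, F 1.

E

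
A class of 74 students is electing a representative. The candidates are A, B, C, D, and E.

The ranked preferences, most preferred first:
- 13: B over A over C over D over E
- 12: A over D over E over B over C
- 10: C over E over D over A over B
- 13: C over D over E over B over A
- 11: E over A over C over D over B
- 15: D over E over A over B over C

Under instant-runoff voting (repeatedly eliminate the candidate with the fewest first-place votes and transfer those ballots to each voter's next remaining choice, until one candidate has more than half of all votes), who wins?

Round 1: A 12, B 13, C 23, D 15, E 11. E eliminated.
Round 2: A 23, B 13, C 23, D 15. B eliminated.
Round 3: A 36, C 23, D 15. D eliminated.
Round 4: A 51, C 23. A has a majority (≥38).

A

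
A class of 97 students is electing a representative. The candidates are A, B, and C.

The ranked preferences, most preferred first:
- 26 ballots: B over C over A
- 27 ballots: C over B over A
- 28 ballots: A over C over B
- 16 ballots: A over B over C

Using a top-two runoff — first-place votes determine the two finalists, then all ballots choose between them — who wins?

C

Round 1 first-place votes: A 44, B 26, C 27. A and C advance.
Runoff: A is ranked above C on 44 ballots, C above A on 53.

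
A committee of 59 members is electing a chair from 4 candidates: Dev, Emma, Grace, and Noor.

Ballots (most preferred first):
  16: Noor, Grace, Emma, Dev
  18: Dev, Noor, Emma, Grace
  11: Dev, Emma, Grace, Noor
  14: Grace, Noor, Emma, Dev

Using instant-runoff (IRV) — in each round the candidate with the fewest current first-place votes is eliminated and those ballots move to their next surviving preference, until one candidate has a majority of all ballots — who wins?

Round 1: Dev 29, Emma 0, Grace 14, Noor 16. Emma eliminated.
Round 2: Dev 29, Grace 14, Noor 16. Grace eliminated.
Round 3: Dev 29, Noor 30. Noor has a majority (≥30).

Noor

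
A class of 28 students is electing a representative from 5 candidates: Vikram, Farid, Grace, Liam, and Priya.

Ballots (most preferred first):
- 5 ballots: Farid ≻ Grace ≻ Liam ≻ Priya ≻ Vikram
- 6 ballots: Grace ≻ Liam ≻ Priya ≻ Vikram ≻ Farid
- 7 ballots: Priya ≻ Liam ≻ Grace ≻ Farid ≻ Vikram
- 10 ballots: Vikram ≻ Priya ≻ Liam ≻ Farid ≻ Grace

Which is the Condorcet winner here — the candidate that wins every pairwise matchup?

Priya vs Vikram: 18–10
Priya vs Farid: 23–5
Priya vs Grace: 17–11
Priya vs Liam: 17–11
Priya beats every other candidate.

Priya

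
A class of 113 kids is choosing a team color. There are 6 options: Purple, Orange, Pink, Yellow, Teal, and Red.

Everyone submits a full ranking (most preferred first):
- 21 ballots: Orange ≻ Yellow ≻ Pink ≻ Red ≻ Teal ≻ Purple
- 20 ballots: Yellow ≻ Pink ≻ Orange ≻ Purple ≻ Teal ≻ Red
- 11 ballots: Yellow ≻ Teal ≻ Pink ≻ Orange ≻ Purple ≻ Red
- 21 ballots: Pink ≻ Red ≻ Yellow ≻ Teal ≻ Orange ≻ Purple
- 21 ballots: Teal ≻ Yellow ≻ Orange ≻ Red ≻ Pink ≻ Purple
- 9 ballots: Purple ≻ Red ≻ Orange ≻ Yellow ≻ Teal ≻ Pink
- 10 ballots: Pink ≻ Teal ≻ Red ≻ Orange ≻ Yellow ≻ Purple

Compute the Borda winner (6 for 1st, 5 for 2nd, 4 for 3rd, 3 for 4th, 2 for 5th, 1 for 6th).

Purple: 21×1 + 20×3 + 11×2 + 21×1 + 21×1 + 9×6 + 10×1 = 209
Orange: 21×6 + 20×4 + 11×3 + 21×2 + 21×4 + 9×4 + 10×3 = 431
Pink: 21×4 + 20×5 + 11×4 + 21×6 + 21×2 + 9×1 + 10×6 = 465
Yellow: 21×5 + 20×6 + 11×6 + 21×4 + 21×5 + 9×3 + 10×2 = 527
Teal: 21×2 + 20×2 + 11×5 + 21×3 + 21×6 + 9×2 + 10×5 = 394
Red: 21×3 + 20×1 + 11×1 + 21×5 + 21×3 + 9×5 + 10×4 = 347

Yellow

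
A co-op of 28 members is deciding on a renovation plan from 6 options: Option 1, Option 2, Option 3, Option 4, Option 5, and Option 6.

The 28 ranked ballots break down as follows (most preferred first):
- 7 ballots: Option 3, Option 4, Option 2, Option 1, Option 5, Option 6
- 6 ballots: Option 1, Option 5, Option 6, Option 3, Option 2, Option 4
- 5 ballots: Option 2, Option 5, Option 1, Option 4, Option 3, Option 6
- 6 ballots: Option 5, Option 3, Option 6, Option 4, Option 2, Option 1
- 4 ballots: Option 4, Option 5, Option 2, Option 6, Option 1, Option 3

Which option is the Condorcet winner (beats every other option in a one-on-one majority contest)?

Option 5 vs Option 1: 15–13
Option 5 vs Option 2: 16–12
Option 5 vs Option 3: 21–7
Option 5 vs Option 4: 17–11
Option 5 vs Option 6: 28–0
Option 5 beats every other option.

Option 5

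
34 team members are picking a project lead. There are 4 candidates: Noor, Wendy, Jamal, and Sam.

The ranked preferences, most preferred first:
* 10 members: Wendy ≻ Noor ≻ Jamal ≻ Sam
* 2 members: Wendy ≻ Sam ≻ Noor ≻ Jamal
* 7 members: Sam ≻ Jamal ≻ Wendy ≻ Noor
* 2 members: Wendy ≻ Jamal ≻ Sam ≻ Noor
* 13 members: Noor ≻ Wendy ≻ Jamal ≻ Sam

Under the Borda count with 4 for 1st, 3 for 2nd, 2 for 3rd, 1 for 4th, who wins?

Noor: 10×3 + 2×2 + 7×1 + 2×1 + 13×4 = 95
Wendy: 10×4 + 2×4 + 7×2 + 2×4 + 13×3 = 109
Jamal: 10×2 + 2×1 + 7×3 + 2×3 + 13×2 = 75
Sam: 10×1 + 2×3 + 7×4 + 2×2 + 13×1 = 61

Wendy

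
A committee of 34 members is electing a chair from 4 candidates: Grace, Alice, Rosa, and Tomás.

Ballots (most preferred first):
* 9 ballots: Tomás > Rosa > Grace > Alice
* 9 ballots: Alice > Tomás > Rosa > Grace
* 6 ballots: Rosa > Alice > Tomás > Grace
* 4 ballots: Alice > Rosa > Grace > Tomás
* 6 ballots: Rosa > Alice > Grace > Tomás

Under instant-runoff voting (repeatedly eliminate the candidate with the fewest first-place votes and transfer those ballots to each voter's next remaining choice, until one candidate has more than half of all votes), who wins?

Round 1: Grace 0, Alice 13, Rosa 12, Tomás 9. Grace eliminated.
Round 2: Alice 13, Rosa 12, Tomás 9. Tomás eliminated.
Round 3: Alice 13, Rosa 21. Rosa has a majority (≥18).

Rosa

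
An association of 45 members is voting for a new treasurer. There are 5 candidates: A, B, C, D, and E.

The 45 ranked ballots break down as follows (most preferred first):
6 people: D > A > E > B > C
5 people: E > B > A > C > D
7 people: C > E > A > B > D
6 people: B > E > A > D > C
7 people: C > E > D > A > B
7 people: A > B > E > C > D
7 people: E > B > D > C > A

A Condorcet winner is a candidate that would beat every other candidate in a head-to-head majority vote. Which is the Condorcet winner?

E vs A: 32–13
E vs B: 32–13
E vs C: 31–14
E vs D: 39–6
E beats every other candidate.

E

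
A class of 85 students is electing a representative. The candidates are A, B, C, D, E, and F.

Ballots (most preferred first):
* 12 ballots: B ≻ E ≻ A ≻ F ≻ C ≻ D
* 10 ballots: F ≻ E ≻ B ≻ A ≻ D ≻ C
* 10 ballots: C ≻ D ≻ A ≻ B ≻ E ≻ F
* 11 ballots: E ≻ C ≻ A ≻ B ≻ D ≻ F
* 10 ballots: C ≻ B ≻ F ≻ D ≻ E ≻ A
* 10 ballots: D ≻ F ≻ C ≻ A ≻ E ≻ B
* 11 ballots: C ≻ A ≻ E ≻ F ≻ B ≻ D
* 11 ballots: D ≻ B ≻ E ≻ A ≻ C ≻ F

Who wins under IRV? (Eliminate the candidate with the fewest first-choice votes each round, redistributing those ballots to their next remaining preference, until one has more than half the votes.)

E

Round 1: A 0, B 12, C 31, D 21, E 11, F 10. A eliminated.
Round 2: B 12, C 31, D 21, E 11, F 10. F eliminated.
Round 3: B 12, C 31, D 21, E 21. B eliminated.
Round 4: C 31, D 21, E 33. D eliminated.
Round 5: C 41, E 44. E has a majority (≥43).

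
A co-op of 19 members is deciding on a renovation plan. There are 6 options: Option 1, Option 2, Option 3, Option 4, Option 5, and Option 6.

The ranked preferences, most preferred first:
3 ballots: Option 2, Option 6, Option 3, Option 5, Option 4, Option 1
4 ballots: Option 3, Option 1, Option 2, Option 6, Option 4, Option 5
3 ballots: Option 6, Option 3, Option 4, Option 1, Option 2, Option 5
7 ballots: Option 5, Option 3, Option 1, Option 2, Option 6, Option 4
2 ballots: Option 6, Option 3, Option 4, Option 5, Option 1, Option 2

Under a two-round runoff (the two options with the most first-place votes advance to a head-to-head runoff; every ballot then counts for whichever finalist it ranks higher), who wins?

Option 6

Round 1 first-place votes: Option 1 0, Option 2 3, Option 3 4, Option 4 0, Option 5 7, Option 6 5. Option 5 and Option 6 advance.
Runoff: Option 5 is ranked above Option 6 on 7 ballots, Option 6 above Option 5 on 12.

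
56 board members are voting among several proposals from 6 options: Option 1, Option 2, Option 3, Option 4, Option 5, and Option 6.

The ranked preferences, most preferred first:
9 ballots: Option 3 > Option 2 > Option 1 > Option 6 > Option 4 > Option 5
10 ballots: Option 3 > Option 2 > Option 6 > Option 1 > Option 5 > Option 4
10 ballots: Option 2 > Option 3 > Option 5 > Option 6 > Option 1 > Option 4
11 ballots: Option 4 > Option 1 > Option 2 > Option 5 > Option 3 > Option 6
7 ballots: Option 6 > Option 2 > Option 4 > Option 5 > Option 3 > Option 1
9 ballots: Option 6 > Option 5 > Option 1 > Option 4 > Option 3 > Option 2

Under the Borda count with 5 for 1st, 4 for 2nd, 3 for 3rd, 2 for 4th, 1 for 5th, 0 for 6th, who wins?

Option 1: 9×3 + 10×2 + 10×1 + 11×4 + 7×0 + 9×3 = 128
Option 2: 9×4 + 10×4 + 10×5 + 11×3 + 7×4 + 9×0 = 187
Option 3: 9×5 + 10×5 + 10×4 + 11×1 + 7×1 + 9×1 = 162
Option 4: 9×1 + 10×0 + 10×0 + 11×5 + 7×3 + 9×2 = 103
Option 5: 9×0 + 10×1 + 10×3 + 11×2 + 7×2 + 9×4 = 112
Option 6: 9×2 + 10×3 + 10×2 + 11×0 + 7×5 + 9×5 = 148

Option 2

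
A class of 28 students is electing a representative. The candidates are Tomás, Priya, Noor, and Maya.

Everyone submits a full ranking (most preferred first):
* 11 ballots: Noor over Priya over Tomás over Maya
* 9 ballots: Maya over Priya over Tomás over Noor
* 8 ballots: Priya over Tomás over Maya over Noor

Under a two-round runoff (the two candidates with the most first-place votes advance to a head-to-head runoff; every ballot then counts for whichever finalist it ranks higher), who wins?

Maya

Round 1 first-place votes: Tomás 0, Priya 8, Noor 11, Maya 9. Noor and Maya advance.
Runoff: Noor is ranked above Maya on 11 ballots, Maya above Noor on 17.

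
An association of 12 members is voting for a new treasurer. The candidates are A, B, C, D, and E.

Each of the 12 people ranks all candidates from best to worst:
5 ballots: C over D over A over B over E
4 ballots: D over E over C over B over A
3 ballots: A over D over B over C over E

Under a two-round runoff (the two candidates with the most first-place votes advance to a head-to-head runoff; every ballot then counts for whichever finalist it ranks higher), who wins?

Round 1 first-place votes: A 3, B 0, C 5, D 4, E 0. C and D advance.
Runoff: C is ranked above D on 5 ballots, D above C on 7.

D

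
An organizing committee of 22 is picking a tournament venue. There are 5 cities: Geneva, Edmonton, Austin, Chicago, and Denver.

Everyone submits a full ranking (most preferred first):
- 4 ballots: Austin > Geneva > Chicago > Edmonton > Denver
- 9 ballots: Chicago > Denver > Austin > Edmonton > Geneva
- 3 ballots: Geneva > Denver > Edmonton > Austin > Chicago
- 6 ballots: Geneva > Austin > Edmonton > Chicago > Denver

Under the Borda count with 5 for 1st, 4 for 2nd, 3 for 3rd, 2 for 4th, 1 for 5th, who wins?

Geneva: 4×4 + 9×1 + 3×5 + 6×5 = 70
Edmonton: 4×2 + 9×2 + 3×3 + 6×3 = 53
Austin: 4×5 + 9×3 + 3×2 + 6×4 = 77
Chicago: 4×3 + 9×5 + 3×1 + 6×2 = 72
Denver: 4×1 + 9×4 + 3×4 + 6×1 = 58

Austin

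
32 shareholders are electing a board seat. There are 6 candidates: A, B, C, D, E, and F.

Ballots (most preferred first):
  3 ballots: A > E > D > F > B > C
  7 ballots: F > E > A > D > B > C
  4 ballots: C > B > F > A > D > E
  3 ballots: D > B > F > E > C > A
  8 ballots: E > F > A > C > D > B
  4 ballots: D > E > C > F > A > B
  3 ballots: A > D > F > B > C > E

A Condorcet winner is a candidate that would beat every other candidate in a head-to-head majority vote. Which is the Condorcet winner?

F

F vs A: 26–6
F vs B: 25–7
F vs C: 24–8
F vs D: 19–13
F vs E: 17–15
F beats every other candidate.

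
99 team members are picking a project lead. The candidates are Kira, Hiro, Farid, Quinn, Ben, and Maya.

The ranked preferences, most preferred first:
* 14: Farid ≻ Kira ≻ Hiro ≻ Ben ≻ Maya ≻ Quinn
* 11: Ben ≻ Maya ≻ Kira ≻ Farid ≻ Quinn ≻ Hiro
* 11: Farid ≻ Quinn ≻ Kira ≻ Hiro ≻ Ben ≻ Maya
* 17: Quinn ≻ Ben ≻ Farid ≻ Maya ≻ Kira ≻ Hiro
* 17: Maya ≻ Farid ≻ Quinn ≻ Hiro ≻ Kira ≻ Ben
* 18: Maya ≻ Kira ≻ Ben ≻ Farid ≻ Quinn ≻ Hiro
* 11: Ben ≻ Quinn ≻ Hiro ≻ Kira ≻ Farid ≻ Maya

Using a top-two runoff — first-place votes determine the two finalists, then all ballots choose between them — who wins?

Farid

Round 1 first-place votes: Kira 0, Hiro 0, Farid 25, Quinn 17, Ben 22, Maya 35. Maya and Farid advance.
Runoff: Maya is ranked above Farid on 46 ballots, Farid above Maya on 53.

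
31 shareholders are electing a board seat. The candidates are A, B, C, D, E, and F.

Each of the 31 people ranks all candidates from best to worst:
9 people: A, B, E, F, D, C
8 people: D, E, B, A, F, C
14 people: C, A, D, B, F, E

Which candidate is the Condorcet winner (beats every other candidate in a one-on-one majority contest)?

A vs B: 23–8
A vs C: 17–14
A vs D: 23–8
A vs E: 23–8
A vs F: 31–0
A beats every other candidate.

A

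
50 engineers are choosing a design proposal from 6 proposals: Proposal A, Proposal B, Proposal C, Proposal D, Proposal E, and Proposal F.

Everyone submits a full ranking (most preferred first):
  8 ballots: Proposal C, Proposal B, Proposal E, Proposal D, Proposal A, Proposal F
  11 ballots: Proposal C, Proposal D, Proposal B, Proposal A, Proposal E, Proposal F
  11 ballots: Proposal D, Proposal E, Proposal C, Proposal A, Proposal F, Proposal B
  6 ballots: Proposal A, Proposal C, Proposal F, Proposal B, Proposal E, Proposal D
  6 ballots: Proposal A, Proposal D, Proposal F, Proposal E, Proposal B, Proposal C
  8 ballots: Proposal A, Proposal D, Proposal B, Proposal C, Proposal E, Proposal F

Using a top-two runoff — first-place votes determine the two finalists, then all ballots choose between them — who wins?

Proposal C

Round 1 first-place votes: Proposal A 20, Proposal B 0, Proposal C 19, Proposal D 11, Proposal E 0, Proposal F 0. Proposal A and Proposal C advance.
Runoff: Proposal A is ranked above Proposal C on 20 ballots, Proposal C above Proposal A on 30.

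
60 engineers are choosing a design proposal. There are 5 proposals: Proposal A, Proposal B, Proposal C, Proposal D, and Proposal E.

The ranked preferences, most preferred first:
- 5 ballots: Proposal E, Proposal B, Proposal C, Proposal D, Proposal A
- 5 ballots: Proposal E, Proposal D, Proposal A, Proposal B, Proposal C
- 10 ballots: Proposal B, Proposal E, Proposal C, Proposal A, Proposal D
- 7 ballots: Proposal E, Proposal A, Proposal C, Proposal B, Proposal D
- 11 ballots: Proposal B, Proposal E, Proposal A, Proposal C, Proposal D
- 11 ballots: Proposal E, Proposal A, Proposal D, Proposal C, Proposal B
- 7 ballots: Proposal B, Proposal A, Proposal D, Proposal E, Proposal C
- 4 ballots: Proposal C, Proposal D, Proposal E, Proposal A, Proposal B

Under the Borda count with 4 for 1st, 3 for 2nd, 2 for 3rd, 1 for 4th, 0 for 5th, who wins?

Proposal A: 5×0 + 5×2 + 10×1 + 7×3 + 11×2 + 11×3 + 7×3 + 4×1 = 121
Proposal B: 5×3 + 5×1 + 10×4 + 7×1 + 11×4 + 11×0 + 7×4 + 4×0 = 139
Proposal C: 5×2 + 5×0 + 10×2 + 7×2 + 11×1 + 11×1 + 7×0 + 4×4 = 82
Proposal D: 5×1 + 5×3 + 10×0 + 7×0 + 11×0 + 11×2 + 7×2 + 4×3 = 68
Proposal E: 5×4 + 5×4 + 10×3 + 7×4 + 11×3 + 11×4 + 7×1 + 4×2 = 190

Proposal E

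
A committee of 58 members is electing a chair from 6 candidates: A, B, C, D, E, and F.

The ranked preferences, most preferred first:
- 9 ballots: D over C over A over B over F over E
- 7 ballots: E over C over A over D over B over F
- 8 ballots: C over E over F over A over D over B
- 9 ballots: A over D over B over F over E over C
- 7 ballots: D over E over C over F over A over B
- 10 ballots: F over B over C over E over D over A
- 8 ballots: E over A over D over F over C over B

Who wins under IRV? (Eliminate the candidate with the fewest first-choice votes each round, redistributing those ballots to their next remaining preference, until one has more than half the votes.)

E

Round 1: A 9, B 0, C 8, D 16, E 15, F 10. B eliminated.
Round 2: A 9, C 8, D 16, E 15, F 10. C eliminated.
Round 3: A 9, D 16, E 23, F 10. A eliminated.
Round 4: D 25, E 23, F 10. F eliminated.
Round 5: D 25, E 33. E has a majority (≥30).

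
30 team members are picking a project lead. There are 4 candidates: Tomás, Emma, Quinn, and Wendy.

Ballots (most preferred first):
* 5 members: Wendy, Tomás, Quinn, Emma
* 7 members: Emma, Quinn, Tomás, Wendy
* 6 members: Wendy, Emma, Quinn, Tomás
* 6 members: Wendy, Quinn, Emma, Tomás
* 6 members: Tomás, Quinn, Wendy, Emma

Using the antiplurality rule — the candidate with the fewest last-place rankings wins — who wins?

Last-place votes: Tomás 12, Emma 11, Quinn 0, Wendy 7.

Quinn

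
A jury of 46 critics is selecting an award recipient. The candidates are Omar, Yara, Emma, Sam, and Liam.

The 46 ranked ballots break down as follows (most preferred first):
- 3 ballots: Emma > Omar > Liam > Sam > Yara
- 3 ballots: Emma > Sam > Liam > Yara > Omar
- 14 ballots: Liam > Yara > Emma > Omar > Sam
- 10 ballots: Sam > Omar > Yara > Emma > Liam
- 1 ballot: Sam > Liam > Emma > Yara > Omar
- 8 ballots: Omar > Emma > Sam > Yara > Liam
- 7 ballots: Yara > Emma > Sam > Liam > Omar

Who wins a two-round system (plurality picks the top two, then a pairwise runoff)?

Round 1 first-place votes: Omar 8, Yara 7, Emma 6, Sam 11, Liam 14. Liam and Sam advance.
Runoff: Liam is ranked above Sam on 17 ballots, Sam above Liam on 29.

Sam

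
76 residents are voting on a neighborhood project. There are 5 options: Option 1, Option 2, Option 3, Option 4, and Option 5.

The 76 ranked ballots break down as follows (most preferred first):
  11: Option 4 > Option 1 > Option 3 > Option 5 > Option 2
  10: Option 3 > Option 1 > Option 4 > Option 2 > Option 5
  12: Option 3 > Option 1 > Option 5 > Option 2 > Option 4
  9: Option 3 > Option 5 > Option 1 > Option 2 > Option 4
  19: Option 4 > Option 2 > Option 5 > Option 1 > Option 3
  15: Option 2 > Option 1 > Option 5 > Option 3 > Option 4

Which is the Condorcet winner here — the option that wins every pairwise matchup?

Option 1

Option 1 vs Option 2: 42–34
Option 1 vs Option 3: 45–31
Option 1 vs Option 4: 46–30
Option 1 vs Option 5: 48–28
Option 1 beats every other option.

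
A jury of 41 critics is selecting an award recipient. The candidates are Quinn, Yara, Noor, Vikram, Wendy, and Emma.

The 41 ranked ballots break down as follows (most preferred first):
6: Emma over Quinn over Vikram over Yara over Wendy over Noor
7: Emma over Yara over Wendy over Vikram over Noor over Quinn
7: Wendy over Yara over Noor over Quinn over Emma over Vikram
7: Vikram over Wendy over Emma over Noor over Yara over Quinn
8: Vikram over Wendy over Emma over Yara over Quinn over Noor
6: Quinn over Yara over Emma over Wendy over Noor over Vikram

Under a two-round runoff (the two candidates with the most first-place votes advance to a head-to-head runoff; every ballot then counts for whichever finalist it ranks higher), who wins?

Round 1 first-place votes: Quinn 6, Yara 0, Noor 0, Vikram 15, Wendy 7, Emma 13. Vikram and Emma advance.
Runoff: Vikram is ranked above Emma on 15 ballots, Emma above Vikram on 26.

Emma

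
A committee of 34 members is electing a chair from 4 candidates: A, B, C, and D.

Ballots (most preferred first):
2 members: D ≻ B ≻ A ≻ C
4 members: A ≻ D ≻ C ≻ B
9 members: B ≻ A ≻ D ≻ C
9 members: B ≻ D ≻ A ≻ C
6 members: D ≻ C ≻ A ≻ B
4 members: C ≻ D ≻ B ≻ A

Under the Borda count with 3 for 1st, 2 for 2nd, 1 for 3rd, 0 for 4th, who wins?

A: 2×1 + 4×3 + 9×2 + 9×1 + 6×1 + 4×0 = 47
B: 2×2 + 4×0 + 9×3 + 9×3 + 6×0 + 4×1 = 62
C: 2×0 + 4×1 + 9×0 + 9×0 + 6×2 + 4×3 = 28
D: 2×3 + 4×2 + 9×1 + 9×2 + 6×3 + 4×2 = 67

D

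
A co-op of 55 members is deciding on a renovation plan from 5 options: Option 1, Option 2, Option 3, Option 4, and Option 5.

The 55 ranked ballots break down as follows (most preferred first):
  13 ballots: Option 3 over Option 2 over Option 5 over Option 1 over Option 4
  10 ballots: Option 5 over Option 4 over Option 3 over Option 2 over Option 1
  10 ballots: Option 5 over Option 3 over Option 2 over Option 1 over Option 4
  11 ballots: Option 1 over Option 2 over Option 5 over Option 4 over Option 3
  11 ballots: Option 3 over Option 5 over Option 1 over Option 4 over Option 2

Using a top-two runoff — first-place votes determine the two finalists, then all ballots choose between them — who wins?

Option 5

Round 1 first-place votes: Option 1 11, Option 2 0, Option 3 24, Option 4 0, Option 5 20. Option 3 and Option 5 advance.
Runoff: Option 3 is ranked above Option 5 on 24 ballots, Option 5 above Option 3 on 31.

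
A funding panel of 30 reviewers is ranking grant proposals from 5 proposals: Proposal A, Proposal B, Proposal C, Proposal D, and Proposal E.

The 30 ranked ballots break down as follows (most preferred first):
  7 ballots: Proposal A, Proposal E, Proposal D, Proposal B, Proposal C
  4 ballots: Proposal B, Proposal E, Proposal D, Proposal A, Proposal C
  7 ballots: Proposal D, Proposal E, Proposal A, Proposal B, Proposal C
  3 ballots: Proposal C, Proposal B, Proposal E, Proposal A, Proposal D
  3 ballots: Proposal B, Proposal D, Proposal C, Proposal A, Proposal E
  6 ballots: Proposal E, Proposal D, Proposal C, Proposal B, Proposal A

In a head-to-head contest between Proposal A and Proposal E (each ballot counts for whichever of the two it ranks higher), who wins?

Proposal A is ranked above Proposal E on 10 ballots; Proposal E above Proposal A on 20.

Proposal E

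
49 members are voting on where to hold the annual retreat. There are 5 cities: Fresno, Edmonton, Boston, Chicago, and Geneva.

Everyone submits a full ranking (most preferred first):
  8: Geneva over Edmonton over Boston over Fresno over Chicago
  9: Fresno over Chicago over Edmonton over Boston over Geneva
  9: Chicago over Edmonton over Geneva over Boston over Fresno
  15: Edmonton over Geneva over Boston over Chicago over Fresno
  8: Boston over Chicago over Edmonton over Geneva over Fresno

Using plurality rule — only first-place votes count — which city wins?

Edmonton

First-place votes: Fresno 9, Edmonton 15, Boston 8, Chicago 9, Geneva 8.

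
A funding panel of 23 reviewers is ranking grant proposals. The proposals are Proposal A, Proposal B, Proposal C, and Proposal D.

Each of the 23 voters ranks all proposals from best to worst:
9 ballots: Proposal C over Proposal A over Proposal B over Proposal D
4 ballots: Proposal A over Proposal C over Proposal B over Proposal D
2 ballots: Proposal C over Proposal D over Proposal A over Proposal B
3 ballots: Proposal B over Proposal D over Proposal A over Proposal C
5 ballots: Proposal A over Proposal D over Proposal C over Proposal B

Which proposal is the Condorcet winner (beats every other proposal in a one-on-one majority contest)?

Proposal A

Proposal A vs Proposal B: 20–3
Proposal A vs Proposal C: 12–11
Proposal A vs Proposal D: 18–5
Proposal A beats every other proposal.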